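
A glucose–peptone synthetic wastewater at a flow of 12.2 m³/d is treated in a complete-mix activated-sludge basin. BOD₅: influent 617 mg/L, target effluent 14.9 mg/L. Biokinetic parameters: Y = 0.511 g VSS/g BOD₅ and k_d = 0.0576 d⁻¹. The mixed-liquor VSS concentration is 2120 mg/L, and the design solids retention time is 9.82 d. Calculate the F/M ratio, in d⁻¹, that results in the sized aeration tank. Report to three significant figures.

F/M ≈ 0.320 d⁻¹

Steady-state biomass mass balance: V·X·(1 + k_d·θ_c) = Y·Q·(S₀ − S)·θ_c, so V = 0.511 × 12.2 × (617 − 14.9) × 9.82 / [2120 × (1 + 0.0576 × 9.82)] = 3.69×10^4 / 3319 = 11.11 m³.
F/M = Q·S₀ / (V·X) = 12.2 × 617 / (11.11 × 2120) = 0.3197 g BOD₅·(g VSS·d)⁻¹.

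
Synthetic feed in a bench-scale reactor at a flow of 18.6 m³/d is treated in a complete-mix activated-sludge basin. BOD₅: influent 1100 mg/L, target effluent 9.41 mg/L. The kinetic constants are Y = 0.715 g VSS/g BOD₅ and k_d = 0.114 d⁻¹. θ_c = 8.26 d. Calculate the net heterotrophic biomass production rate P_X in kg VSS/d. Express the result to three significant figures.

P_X ≈ 7.47 kg VSS/d

The observed yield is Y_obs = Y/(1 + k_d·θ_c) = 0.715 / (1 + 0.114 × 8.26) = 0.715 / 1.942 = 0.3682 g VSS per g BOD₅ removed.
Q·(S₀ − S) = 18.6 × (1100 − 9.41) × 10⁻³ = 20.28 kg/d removed.
Net biomass production P_X = Y_obs × Q·(S₀ − S) = 0.3682 × 20.28 = 7.470 kg VSS/d.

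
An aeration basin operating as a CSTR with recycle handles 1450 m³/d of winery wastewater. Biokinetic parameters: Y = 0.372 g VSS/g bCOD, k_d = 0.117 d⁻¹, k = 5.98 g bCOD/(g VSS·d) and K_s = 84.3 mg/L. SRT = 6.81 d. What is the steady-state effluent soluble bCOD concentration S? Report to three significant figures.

S ≈ 11.3 mg/L

From the Monod/SRT balance for a CMAS, S = K_s·(1+k_d θ_c)/[θ_c·(Y k − k_d) − 1] = 84.3 × (1 + 0.117 × 6.81) / [6.81 × (0.372 × 5.98 − 0.117) − 1] = 151.5 / 13.35 = 11.34 mg/L.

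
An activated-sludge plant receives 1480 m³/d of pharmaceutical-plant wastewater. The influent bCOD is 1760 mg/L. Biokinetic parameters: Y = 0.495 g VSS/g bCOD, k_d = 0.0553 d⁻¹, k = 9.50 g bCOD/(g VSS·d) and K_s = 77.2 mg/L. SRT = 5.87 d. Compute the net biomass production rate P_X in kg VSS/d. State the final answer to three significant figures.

P_X ≈ 971 kg VSS/d

From the Monod/SRT balance for a CMAS, S = K_s·(1+k_d θ_c)/[θ_c·(Y k − k_d) − 1] = 77.2 × (1 + 0.0553 × 5.87) / [5.87 × (0.495 × 9.50 − 0.0553) − 1] = 102.3 / 26.28 = 3.891 mg/L.
Observed yield with endogenous decay: Y_obs = Y / (1 + k_d·θ_c) = 0.495 / (1 + 0.0553 × 5.87) = 0.495 / 1.325 = 0.3737 g VSS/g bCOD.
ΔS = 1760 − 3.89 = 1756 mg/L, so the substrate removal rate is 1480 × 1756/1000 = 2599 kg bCOD/d.
Net biomass production P_X = Y_obs × Q·(S₀ − S) = 0.3737 × 2599 = 971.2 kg VSS/d.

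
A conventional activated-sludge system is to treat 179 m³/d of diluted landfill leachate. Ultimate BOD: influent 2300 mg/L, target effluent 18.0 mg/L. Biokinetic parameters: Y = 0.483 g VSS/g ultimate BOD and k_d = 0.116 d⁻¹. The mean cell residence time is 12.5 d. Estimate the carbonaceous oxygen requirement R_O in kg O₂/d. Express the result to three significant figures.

R_O ≈ 294 kg O₂/d

Correct the yield for decay: Y_obs = Y/(1 + k_d θ_c) = 0.483 / (1 + 0.116 × 12.5) = 0.483 / 2.450 = 0.1971.
ΔS = 2300 − 18.0 = 2282 mg/L, so the substrate removal rate is 179 × 2282/1000 = 408.5 kg ultimate BOD/d.
Biomass synthesised: P_X = Y_obs × 408.5 = 80.53 kg VSS/d.
Carbonaceous O₂ demand = substrate oxidised − cell-mass equivalent = 408.5 − 1.42 × 80.53 = 294.1 kg O₂/d.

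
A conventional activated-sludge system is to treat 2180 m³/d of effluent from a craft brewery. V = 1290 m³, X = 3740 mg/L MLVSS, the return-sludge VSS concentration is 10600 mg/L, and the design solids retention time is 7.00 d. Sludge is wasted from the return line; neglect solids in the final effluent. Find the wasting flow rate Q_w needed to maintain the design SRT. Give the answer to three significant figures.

θ_c = V·X/(Q_w·X_r) when wasting from the recycle, so Q_w = V·X/(θ_c·X_r) = 1290 × 3740 / (7.00 × 10600) = 65.02 m³/d.

Q_w ≈ 65.0 m³/d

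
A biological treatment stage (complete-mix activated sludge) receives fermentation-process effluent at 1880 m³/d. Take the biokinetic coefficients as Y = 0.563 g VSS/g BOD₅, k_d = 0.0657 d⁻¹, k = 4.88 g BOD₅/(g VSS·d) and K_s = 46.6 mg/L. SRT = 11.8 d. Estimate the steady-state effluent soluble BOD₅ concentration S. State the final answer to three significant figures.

S ≈ 2.70 mg/L

For a completely mixed reactor with recycle the Lawrence–McCarty relation gives S = K_s·(1 + k_d·θ_c) / [θ_c·(Y·k − k_d) − 1] = 46.6 × (1 + 0.0657 × 11.8) / [11.8 × (0.563 × 4.88 − 0.0657) − 1] = 82.73 / 30.64 = 2.700 mg/L.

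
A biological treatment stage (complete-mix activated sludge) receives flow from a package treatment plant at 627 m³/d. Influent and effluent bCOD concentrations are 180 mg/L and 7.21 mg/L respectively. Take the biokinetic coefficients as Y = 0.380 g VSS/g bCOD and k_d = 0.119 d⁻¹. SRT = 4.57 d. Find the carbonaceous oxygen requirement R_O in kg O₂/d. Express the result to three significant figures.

Y_obs = Y / (1 + k_d θ_c) = 0.380 / (1 + 0.119 × 4.57) = 0.380 / 1.544 = 0.2461.
Substrate removed = Q·(S₀ − S) = 627 m³/d × (180 − 7.21) g/m³ = 1.08×10^5 g/d = 108.3 kg/d.
P_X = Y_obs·Q·(S₀ − S) = 0.2461 × 108.3 = 26.67 kg VSS/d.
R_O = Q·(S₀ − S) − 1.42·P_X = 108.3 − 1.42 × 26.67 = 70.47 kg O₂/d.

R_O ≈ 70.5 kg O₂/d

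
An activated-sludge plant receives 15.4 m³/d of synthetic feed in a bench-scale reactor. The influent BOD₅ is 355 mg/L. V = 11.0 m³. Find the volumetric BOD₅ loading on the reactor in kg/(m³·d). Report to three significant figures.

L_v ≈ 0.497 kg BOD₅/(m³·d)

Volumetric loading L_v = Q·S₀ / V = 15.4 × 355 g/m³ / 11.00 m³ = 497.0 g/(m³·d) = 0.4970 kg BOD₅/(m³·d).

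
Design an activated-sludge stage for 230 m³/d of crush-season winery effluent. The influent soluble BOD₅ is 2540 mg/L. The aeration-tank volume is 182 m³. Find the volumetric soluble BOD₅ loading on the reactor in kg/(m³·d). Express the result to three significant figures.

Volumetric loading L_v = Q·S₀ / V = 230 × 2540 g/m³ / 182.0 m³ = 3210 g/(m³·d) = 3.210 kg soluble BOD₅/(m³·d).

L_v ≈ 3.21 kg soluble BOD₅/(m³·d)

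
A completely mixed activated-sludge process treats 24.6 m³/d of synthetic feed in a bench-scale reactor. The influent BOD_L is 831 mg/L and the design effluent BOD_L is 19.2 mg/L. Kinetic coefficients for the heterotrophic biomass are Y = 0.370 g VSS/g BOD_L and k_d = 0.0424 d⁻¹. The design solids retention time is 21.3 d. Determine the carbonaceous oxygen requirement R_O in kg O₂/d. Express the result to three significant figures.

Correct the yield for decay: Y_obs = Y/(1 + k_d θ_c) = 0.370 / (1 + 0.0424 × 21.3) = 0.370 / 1.903 = 0.1944.
ΔS = 831 − 19.2 = 811.8 mg/L, so the substrate removal rate is 24.6 × 811.8/1000 = 19.97 kg BOD_L/d.
Net sludge production P_X = 0.1944 × 19.97 = 3.883 kg VSS/d.
Carbonaceous O₂ demand = substrate oxidised − cell-mass equivalent = 19.97 − 1.42 × 3.883 = 14.46 kg O₂/d.

R_O ≈ 14.5 kg O₂/d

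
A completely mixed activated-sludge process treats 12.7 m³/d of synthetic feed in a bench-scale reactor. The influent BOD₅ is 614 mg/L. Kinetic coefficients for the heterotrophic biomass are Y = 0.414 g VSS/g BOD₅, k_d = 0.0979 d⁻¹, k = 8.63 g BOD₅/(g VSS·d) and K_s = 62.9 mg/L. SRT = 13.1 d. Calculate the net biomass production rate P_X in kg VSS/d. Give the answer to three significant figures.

P_X ≈ 1.41 kg VSS/d

Effluent substrate depends only on kinetics and SRT: S = K_s(1 + k_d θ_c) / [θ_c(Yk − k_d) − 1] = 62.9 × (1 + 0.0979 × 13.1) / [13.1 × (0.414 × 8.63 − 0.0979) − 1] = 143.6 / 44.52 = 3.225 mg/L.
The observed yield is Y_obs = Y/(1 + k_d·θ_c) = 0.414 / (1 + 0.0979 × 13.1) = 0.414 / 2.282 = 0.1814 g VSS per g BOD₅ removed.
Q·(S₀ − S) = 12.7 × (614 − 3.22) × 10⁻³ = 7.757 kg/d removed.
Net biomass production P_X = Y_obs × Q·(S₀ − S) = 0.1814 × 7.757 = 1.407 kg VSS/d.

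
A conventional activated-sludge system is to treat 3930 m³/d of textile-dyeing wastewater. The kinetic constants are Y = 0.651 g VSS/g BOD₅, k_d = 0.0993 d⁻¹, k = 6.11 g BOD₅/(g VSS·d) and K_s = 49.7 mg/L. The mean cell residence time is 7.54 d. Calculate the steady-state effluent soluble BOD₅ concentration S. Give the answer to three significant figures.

S ≈ 3.08 mg/L

Effluent substrate depends only on kinetics and SRT: S = K_s(1 + k_d θ_c) / [θ_c(Yk − k_d) − 1] = 49.7 × (1 + 0.0993 × 7.54) / [7.54 × (0.651 × 6.11 − 0.0993) − 1] = 86.91 / 28.24 = 3.077 mg/L.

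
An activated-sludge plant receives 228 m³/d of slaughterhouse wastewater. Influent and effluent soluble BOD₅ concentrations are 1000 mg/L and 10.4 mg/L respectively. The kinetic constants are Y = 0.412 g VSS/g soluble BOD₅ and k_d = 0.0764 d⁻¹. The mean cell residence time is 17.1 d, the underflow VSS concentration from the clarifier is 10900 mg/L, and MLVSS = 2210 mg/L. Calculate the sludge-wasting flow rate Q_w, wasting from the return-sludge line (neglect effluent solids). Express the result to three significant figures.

Rearranging the biomass balance for a CMAS with decay, V = Y·Q·ΔS·θ_c / [X·(1+k_d θ_c)] = 0.412 × 228 × (1000 − 10.4) × 17.1 / [2210 × (1 + 0.0764 × 17.1)] = 1.59×10^6 / 5097 = 311.9 m³.
Wasting from the return line (neglecting effluent solids): Q_w = V·X / (θ_c·X_r) = 311.9 × 2210 / (17.1 × 10900) = 3.698 m³/d.

Q_w ≈ 3.70 m³/d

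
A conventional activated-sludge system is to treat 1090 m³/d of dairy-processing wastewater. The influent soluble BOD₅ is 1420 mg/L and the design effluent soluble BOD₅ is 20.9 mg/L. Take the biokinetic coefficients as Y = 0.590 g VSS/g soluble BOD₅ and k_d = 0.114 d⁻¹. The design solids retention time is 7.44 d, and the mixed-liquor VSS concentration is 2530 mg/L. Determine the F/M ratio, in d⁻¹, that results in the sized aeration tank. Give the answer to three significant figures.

F/M ≈ 0.427 d⁻¹

Rearranging the biomass balance for a CMAS with decay, V = Y·Q·ΔS·θ_c / [X·(1+k_d θ_c)] = 0.590 × 1090 × (1420 − 20.9) × 7.44 / [2530 × (1 + 0.114 × 7.44)] = 6.69×10^6 / 4676 = 1432 m³.
F/M = Q·S₀ / (V·X) = 1090 × 1420 / (1432 × 2530) = 0.4273 g soluble BOD₅·(g VSS·d)⁻¹.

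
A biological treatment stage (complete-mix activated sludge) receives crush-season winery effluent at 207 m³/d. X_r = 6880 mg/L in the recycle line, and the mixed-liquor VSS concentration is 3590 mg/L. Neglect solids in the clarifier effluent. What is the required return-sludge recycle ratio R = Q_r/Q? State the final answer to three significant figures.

Solids balance on the clarifier gives (1+R)X = R·X_r, so R = X/(X_r − X) = 3590 / (6880 − 3590) = 1.091.

R ≈ 1.09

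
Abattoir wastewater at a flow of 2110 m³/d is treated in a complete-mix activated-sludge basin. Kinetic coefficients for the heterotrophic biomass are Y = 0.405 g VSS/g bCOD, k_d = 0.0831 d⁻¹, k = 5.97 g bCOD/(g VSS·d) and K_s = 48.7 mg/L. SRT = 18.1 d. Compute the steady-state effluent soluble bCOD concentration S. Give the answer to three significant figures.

From the Monod/SRT balance for a CMAS, S = K_s·(1+k_d θ_c)/[θ_c·(Y k − k_d) − 1] = 48.7 × (1 + 0.0831 × 18.1) / [18.1 × (0.405 × 5.97 − 0.0831) − 1] = 122.0 / 41.26 = 2.956 mg/L.

S ≈ 2.96 mg/L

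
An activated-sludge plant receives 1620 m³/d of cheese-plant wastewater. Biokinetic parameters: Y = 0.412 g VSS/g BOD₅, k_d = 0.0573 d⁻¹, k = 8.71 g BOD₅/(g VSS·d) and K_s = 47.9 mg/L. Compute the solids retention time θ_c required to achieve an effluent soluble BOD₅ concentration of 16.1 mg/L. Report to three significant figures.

θ_c ≈ 1.18 d

Specific growth rate at S = 16.1 mg/L: μ = YkS/(K_s+S) = 0.412·8.71·16.1/(47.9+16.1) = 0.9027 d⁻¹.
1/θ_c = 0.9027 − 0.0573 = 0.8454 d⁻¹, so θ_c = 1.183 d.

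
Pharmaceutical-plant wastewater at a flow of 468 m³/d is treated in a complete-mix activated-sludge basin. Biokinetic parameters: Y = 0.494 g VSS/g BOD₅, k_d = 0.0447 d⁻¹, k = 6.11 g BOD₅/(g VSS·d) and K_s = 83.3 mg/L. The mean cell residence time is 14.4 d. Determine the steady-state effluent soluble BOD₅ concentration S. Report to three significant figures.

For a completely mixed reactor with recycle the Lawrence–McCarty relation gives S = K_s·(1 + k_d·θ_c) / [θ_c·(Y·k − k_d) − 1] = 83.3 × (1 + 0.0447 × 14.4) / [14.4 × (0.494 × 6.11 − 0.0447) − 1] = 136.9 / 41.82 = 3.274 mg/L.

S ≈ 3.27 mg/L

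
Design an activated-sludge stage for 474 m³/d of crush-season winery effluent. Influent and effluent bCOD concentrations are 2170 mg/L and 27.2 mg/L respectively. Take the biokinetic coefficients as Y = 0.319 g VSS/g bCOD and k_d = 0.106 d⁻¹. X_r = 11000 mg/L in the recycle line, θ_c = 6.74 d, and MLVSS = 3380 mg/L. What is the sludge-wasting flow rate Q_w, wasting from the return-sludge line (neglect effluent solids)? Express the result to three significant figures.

Q_w ≈ 17.2 m³/d

Rearranging the biomass balance for a CMAS with decay, V = Y·Q·ΔS·θ_c / [X·(1+k_d θ_c)] = 0.319 × 474 × (2170 − 27.2) × 6.74 / [3380 × (1 + 0.106 × 6.74)] = 2.18×10^6 / 5795 = 376.9 m³.
Q_w = (V·X)/(θ_c X_r) = 376.9 × 3380 / (6.74 × 11000) = 17.18 m³/d.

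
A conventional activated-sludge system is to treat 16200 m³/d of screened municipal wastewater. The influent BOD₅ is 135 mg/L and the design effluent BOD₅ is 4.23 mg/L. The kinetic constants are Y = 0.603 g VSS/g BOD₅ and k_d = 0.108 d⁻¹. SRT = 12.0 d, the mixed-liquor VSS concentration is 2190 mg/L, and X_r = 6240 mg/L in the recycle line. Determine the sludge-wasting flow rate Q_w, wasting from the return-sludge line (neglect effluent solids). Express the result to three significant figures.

Steady-state biomass mass balance: V·X·(1 + k_d·θ_c) = Y·Q·(S₀ − S)·θ_c, so V = 0.603 × 16200 × (135 − 4.23) × 12.0 / [2190 × (1 + 0.108 × 12.0)] = 1.53×10^7 / 5028 = 3049 m³.
Q_w = (V·X)/(θ_c X_r) = 3049 × 2190 / (12.0 × 6240) = 89.16 m³/d.

Q_w ≈ 89.2 m³/d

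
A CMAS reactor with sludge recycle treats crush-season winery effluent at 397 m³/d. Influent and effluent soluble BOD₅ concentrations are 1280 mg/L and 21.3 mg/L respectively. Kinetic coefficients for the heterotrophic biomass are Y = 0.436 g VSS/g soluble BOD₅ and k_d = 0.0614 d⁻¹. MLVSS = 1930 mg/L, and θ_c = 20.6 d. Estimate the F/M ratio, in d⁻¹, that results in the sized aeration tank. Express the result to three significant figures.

F/M ≈ 0.256 d⁻¹

From the SRT design equation V = Y Q (S₀−S) θ_c / [X (1 + k_d θ_c)] = 0.436 × 397 × (1280 − 21.3) × 20.6 / [1930 × (1 + 0.0614 × 20.6)] = 4.49×10^6 / 4371 = 1027 m³.
Food-to-microorganism ratio F/M = Q S₀ / (V X) = 397 × 1280 / (1027 × 1930) = 0.2564 d⁻¹.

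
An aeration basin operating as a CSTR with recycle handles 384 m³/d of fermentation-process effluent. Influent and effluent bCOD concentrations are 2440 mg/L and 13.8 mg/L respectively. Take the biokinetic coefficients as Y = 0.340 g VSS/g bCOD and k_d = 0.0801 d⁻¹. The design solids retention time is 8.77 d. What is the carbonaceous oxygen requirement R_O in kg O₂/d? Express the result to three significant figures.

R_O ≈ 667 kg O₂/d

Y_obs = Y / (1 + k_d θ_c) = 0.340 / (1 + 0.0801 × 8.77) = 0.340 / 1.702 = 0.1997.
ΔS = 2440 − 13.8 = 2426 mg/L, so the substrate removal rate is 384 × 2426/1000 = 931.7 kg bCOD/d.
Net sludge production P_X = 0.1997 × 931.7 = 186.1 kg VSS/d.
R_O = Q·(S₀ − S) − 1.42·P_X = 931.7 − 1.42 × 186.1 = 667.5 kg O₂/d.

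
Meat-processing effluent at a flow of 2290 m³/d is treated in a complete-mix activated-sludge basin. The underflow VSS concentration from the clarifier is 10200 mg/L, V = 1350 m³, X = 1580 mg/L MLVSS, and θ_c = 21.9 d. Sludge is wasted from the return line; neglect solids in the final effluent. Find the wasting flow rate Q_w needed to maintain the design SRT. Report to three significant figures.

Q_w ≈ 9.55 m³/d

θ_c = V·X/(Q_w·X_r) when wasting from the recycle, so Q_w = V·X/(θ_c·X_r) = 1350 × 1580 / (21.9 × 10200) = 9.549 m³/d.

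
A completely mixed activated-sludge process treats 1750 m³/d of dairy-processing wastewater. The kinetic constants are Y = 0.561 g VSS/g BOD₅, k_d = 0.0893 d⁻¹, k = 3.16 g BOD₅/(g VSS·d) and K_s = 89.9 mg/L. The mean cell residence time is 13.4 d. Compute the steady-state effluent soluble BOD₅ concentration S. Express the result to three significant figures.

S ≈ 9.16 mg/L

From the Monod/SRT balance for a CMAS, S = K_s·(1+k_d θ_c)/[θ_c·(Y k − k_d) − 1] = 89.9 × (1 + 0.0893 × 13.4) / [13.4 × (0.561 × 3.16 − 0.0893) − 1] = 197.5 / 21.56 = 9.160 mg/L.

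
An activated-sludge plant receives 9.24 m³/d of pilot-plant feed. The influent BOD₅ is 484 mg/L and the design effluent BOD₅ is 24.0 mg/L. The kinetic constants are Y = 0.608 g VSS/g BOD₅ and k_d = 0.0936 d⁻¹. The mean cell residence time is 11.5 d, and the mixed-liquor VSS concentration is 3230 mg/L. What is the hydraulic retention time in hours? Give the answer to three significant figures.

Rearranging the biomass balance for a CMAS with decay, V = Y·Q·ΔS·θ_c / [X·(1+k_d θ_c)] = 0.608 × 9.24 × (484 − 24.0) × 11.5 / [3230 × (1 + 0.0936 × 11.5)] = 2.97×10^4 / 6707 = 4.431 m³.
HRT = V/Q = 4.431 m³ / 9.24 m³·d⁻¹ = 0.4796 d × 24 = 11.51 h.

τ ≈ 11.5 h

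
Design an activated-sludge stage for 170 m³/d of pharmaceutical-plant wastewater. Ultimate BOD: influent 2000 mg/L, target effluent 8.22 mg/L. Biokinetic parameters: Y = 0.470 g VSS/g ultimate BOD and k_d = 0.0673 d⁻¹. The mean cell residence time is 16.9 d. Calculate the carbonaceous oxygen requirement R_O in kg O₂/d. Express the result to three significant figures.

R_O ≈ 233 kg O₂/d

Observed yield with endogenous decay: Y_obs = Y / (1 + k_d·θ_c) = 0.470 / (1 + 0.0673 × 16.9) = 0.470 / 2.137 = 0.2199 g VSS/g ultimate BOD.
Substrate removed = Q·(S₀ − S) = 170 m³/d × (2000 − 8.22) g/m³ = 3.39×10^5 g/d = 338.6 kg/d.
Net sludge production P_X = 0.2199 × 338.6 = 74.46 kg VSS/d.
R_O = Q·ΔS − 1.42 P_X = 338.6 − 105.7 = 232.9 kg O₂/d.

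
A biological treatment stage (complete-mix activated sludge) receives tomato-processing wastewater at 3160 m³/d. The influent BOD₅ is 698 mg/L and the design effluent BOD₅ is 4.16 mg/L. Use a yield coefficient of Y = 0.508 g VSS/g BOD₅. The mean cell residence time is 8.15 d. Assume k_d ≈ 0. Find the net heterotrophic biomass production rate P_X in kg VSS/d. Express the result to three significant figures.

With endogenous decay neglected, the observed yield equals the true yield: Y_obs = Y = 0.508 g VSS/g BOD₅.
Q·(S₀ − S) = 3160 × (698 − 4.16) × 10⁻³ = 2193 kg/d removed.
Net biomass production P_X = Y_obs × Q·(S₀ − S) = 0.5080 × 2193 = 1114 kg VSS/d.

P_X ≈ 1110 kg VSS/d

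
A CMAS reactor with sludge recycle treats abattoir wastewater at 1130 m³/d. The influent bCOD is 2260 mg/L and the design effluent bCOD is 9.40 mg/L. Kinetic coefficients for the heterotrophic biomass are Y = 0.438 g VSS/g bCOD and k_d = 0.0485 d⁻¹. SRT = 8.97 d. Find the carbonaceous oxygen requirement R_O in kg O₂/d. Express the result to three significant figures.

R_O ≈ 1440 kg O₂/d

The observed yield is Y_obs = Y/(1 + k_d·θ_c) = 0.438 / (1 + 0.0485 × 8.97) = 0.438 / 1.435 = 0.3052 g VSS per g bCOD removed.
ΔS = 2260 − 9.40 = 2251 mg/L, so the substrate removal rate is 1130 × 2251/1000 = 2543 kg bCOD/d.
Net sludge production P_X = 0.3052 × 2543 = 776.2 kg VSS/d.
R_O = Q·ΔS − 1.42 P_X = 2543 − 1102 = 1441 kg O₂/d.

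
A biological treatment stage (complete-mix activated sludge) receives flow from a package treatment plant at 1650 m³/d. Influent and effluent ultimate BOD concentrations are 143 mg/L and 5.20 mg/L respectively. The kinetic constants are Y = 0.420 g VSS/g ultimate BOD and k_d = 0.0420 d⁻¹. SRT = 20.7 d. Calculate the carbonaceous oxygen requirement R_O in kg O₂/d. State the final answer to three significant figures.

R_O ≈ 155 kg O₂/d

Correct the yield for decay: Y_obs = Y/(1 + k_d θ_c) = 0.420 / (1 + 0.0420 × 20.7) = 0.420 / 1.869 = 0.2247.
Q·(S₀ − S) = 1650 × (143 − 5.20) × 10⁻³ = 227.4 kg/d removed.
Biomass synthesised: P_X = Y_obs × 227.4 = 51.08 kg VSS/d.
R_O = Q·(S₀ − S) − 1.42·P_X = 227.4 − 1.42 × 51.08 = 154.8 kg O₂/d.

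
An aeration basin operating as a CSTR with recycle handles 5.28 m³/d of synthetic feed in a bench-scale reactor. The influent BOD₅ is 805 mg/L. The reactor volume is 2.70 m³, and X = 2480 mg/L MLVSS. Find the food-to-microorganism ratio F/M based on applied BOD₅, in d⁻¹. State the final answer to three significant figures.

F/M ≈ 0.635 d⁻¹

Food-to-microorganism ratio F/M = Q S₀ / (V X) = 5.28 × 805 / (2.700 × 2480) = 0.6348 d⁻¹.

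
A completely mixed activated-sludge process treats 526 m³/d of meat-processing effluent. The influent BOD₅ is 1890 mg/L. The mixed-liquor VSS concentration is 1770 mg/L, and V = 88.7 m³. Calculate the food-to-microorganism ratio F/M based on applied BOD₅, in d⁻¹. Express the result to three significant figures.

F/M = applied load / biomass = Q·S₀/(V·X) = 526 × 1890 / (88.70 × 1770) = 6.332 d⁻¹.

F/M ≈ 6.33 d⁻¹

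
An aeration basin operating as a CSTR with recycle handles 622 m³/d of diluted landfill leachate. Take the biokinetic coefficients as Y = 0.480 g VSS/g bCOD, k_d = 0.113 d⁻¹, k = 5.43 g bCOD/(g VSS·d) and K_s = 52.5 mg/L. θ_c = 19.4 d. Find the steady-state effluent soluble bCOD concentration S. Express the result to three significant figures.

S ≈ 3.54 mg/L

From the Monod/SRT balance for a CMAS, S = K_s·(1+k_d θ_c)/[θ_c·(Y k − k_d) − 1] = 52.5 × (1 + 0.113 × 19.4) / [19.4 × (0.480 × 5.43 − 0.113) − 1] = 167.6 / 47.37 = 3.538 mg/L.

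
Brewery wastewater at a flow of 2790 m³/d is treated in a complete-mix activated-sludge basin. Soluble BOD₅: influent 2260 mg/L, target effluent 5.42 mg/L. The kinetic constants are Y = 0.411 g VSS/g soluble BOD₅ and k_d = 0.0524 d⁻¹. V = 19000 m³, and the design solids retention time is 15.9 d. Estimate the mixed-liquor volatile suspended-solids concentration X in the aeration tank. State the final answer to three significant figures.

X = Y·Q·ΔS·θ_c / [V·(1 + k_d θ_c)] = 0.411 × 2790 × (2260 − 5.42) × 15.9 / [19000 × (1 + 0.0524 × 15.9)] = 1180 mg/L.

X ≈ 1180 mg/L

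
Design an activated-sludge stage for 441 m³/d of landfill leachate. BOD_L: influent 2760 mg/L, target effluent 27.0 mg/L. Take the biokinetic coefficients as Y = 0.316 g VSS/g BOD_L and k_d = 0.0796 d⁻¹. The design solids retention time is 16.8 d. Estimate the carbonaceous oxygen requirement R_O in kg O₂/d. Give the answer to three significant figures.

The observed yield is Y_obs = Y/(1 + k_d·θ_c) = 0.316 / (1 + 0.0796 × 16.8) = 0.316 / 2.337 = 0.1352 g VSS per g BOD_L removed.
ΔS = 2760 − 27.0 = 2733 mg/L, so the substrate removal rate is 441 × 2733/1000 = 1205 kg BOD_L/d.
Net sludge production P_X = 0.1352 × 1205 = 163.0 kg VSS/d.
Carbonaceous O₂ demand = substrate oxidised − cell-mass equivalent = 1205 − 1.42 × 163.0 = 973.9 kg O₂/d.

R_O ≈ 974 kg O₂/d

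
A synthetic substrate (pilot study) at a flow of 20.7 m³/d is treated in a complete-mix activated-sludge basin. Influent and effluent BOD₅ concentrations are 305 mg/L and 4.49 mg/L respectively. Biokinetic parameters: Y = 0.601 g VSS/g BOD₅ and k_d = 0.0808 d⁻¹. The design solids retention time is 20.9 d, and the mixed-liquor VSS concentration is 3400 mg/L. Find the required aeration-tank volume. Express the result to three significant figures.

V ≈ 8.55 m³

Rearranging the biomass balance for a CMAS with decay, V = Y·Q·ΔS·θ_c / [X·(1+k_d θ_c)] = 0.601 × 20.7 × (305 − 4.49) × 20.9 / [3400 × (1 + 0.0808 × 20.9)] = 7.81×10^4 / 9142 = 8.547 m³.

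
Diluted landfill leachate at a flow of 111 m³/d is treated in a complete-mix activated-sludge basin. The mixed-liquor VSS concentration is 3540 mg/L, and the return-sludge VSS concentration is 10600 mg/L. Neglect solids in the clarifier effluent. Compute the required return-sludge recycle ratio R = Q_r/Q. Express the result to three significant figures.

Mass balance around the secondary clarifier (neglecting effluent solids): R = X / (X_r − X) = 3540 / (10600 − 3540) = 0.5014.

R ≈ 0.501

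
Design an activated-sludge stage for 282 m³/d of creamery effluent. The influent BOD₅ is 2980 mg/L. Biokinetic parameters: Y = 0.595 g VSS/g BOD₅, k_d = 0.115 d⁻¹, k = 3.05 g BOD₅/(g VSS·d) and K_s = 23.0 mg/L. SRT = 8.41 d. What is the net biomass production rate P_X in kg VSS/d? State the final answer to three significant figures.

P_X ≈ 254 kg VSS/d

From the Monod/SRT balance for a CMAS, S = K_s·(1+k_d θ_c)/[θ_c·(Y k − k_d) − 1] = 23.0 × (1 + 0.115 × 8.41) / [8.41 × (0.595 × 3.05 − 0.115) − 1] = 45.24 / 13.29 = 3.403 mg/L.
Y_obs = Y / (1 + k_d θ_c) = 0.595 / (1 + 0.115 × 8.41) = 0.595 / 1.967 = 0.3025.
Mass of BOD₅ removed per day: Q(S₀ − S) = 282 × 2977 g/m³ = 839.4 kg/d.
So the net sludge growth is P_X = 0.3025 × 839.4 = 253.9 kg VSS/d.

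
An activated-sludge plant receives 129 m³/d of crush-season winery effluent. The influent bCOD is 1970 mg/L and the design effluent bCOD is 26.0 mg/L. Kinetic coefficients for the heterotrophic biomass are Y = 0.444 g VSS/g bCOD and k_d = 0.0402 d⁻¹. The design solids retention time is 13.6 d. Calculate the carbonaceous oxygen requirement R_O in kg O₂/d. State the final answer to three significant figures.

Observed yield with endogenous decay: Y_obs = Y / (1 + k_d·θ_c) = 0.444 / (1 + 0.0402 × 13.6) = 0.444 / 1.547 = 0.2871 g VSS/g bCOD.
Mass of bCOD removed per day: Q(S₀ − S) = 129 × 1944 g/m³ = 250.8 kg/d.
Net sludge production P_X = 0.2871 × 250.8 = 71.99 kg VSS/d.
R_O = Q·ΔS − 1.42 P_X = 250.8 − 102.2 = 148.6 kg O₂/d.

R_O ≈ 149 kg O₂/d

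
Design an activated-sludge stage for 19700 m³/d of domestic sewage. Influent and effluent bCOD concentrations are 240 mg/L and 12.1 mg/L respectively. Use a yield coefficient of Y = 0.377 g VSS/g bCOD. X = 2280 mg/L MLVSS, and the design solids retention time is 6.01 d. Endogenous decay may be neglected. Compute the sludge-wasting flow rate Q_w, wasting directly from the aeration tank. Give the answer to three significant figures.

Q_w ≈ 742 m³/d

V·X = Y·Q·ΔS·θ_c gives V = 0.377 × 19700 × (240 − 12.1) × 6.01 / 2280 = 4462 m³.
For wasting at MLVSS concentration, Q_w = V/θ_c = 4462/6.01 = 742.4 m³/d.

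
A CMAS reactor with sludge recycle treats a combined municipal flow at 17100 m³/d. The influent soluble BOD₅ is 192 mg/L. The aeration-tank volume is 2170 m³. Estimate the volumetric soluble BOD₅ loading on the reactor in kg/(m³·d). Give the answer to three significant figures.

Volumetric loading L_v = Q·S₀ / V = 17100 × 192 g/m³ / 2170 m³ = 1513 g/(m³·d) = 1.513 kg soluble BOD₅/(m³·d).

L_v ≈ 1.51 kg soluble BOD₅/(m³·d)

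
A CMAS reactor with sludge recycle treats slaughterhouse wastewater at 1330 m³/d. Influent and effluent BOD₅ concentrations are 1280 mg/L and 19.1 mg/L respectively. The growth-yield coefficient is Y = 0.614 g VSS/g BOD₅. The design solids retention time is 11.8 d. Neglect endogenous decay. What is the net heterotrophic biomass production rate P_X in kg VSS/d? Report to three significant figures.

With endogenous decay neglected, the observed yield equals the true yield: Y_obs = Y = 0.614 g VSS/g BOD₅.
Q·(S₀ − S) = 1330 × (1280 − 19.1) × 10⁻³ = 1677 kg/d removed.
P_X = Y_obs · Q(S₀ − S) = 0.6140 × 1677 = 1030 kg VSS/d.

P_X ≈ 1030 kg VSS/d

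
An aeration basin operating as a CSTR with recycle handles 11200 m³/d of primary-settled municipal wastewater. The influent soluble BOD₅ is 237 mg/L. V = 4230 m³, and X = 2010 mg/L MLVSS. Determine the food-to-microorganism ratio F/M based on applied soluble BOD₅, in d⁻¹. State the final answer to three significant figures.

F/M ≈ 0.312 d⁻¹

F/M = Q·S₀ / (V·X) = 11200 × 237 / (4230 × 2010) = 0.3122 g soluble BOD₅·(g VSS·d)⁻¹.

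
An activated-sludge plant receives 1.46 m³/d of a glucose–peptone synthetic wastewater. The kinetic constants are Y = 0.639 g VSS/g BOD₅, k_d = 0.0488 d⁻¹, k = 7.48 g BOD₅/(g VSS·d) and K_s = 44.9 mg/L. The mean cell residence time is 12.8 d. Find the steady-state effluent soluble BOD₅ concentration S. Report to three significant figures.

From the Monod/SRT balance for a CMAS, S = K_s·(1+k_d θ_c)/[θ_c·(Y k − k_d) − 1] = 44.9 × (1 + 0.0488 × 12.8) / [12.8 × (0.639 × 7.48 − 0.0488) − 1] = 72.95 / 59.56 = 1.225 mg/L.

S ≈ 1.22 mg/L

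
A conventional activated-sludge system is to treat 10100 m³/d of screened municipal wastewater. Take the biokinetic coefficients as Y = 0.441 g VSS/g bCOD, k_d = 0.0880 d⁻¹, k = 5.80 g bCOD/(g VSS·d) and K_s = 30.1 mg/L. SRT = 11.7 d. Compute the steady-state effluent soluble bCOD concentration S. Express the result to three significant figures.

S ≈ 2.19 mg/L

For a completely mixed reactor with recycle the Lawrence–McCarty relation gives S = K_s·(1 + k_d·θ_c) / [θ_c·(Y·k − k_d) − 1] = 30.1 × (1 + 0.0880 × 11.7) / [11.7 × (0.441 × 5.80 − 0.0880) − 1] = 61.09 / 27.90 = 2.190 mg/L.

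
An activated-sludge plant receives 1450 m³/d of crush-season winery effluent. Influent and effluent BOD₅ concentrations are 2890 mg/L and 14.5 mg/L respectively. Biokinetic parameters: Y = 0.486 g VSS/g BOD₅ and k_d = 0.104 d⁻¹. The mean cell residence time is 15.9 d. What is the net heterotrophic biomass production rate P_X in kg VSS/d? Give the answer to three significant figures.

P_X ≈ 764 kg VSS/d

Observed yield with endogenous decay: Y_obs = Y / (1 + k_d·θ_c) = 0.486 / (1 + 0.104 × 15.9) = 0.486 / 2.654 = 0.1831 g VSS/g BOD₅.
Substrate removed = Q·(S₀ − S) = 1450 m³/d × (2890 − 14.5) g/m³ = 4.17×10^6 g/d = 4169 kg/d.
Net biomass production P_X = Y_obs × Q·(S₀ − S) = 0.1831 × 4169 = 763.6 kg VSS/d.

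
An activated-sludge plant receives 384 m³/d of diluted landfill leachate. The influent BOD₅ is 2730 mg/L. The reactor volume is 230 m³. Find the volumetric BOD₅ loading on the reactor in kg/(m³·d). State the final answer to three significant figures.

Applied BOD₅ load per unit volume = Q·S₀/V = (384 × 2730/1000)/230.0 = 4.558 kg BOD₅·m⁻³·d⁻¹.

L_v ≈ 4.56 kg BOD₅/(m³·d)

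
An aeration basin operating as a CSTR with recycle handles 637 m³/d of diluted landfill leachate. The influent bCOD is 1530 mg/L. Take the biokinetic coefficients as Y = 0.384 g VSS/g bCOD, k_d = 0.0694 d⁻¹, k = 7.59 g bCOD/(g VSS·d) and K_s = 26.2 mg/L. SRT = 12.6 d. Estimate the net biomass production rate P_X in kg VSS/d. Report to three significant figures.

P_X ≈ 199 kg VSS/d

For a completely mixed reactor with recycle the Lawrence–McCarty relation gives S = K_s·(1 + k_d·θ_c) / [θ_c·(Y·k − k_d) − 1] = 26.2 × (1 + 0.0694 × 12.6) / [12.6 × (0.384 × 7.59 − 0.0694) − 1] = 49.11 / 34.85 = 1.409 mg/L.
The observed yield is Y_obs = Y/(1 + k_d·θ_c) = 0.384 / (1 + 0.0694 × 12.6) = 0.384 / 1.874 = 0.2049 g VSS per g bCOD removed.
Mass of bCOD removed per day: Q(S₀ − S) = 637 × 1529 g/m³ = 973.7 kg/d.
Net biomass production P_X = Y_obs × Q·(S₀ − S) = 0.2049 × 973.7 = 199.5 kg VSS/d.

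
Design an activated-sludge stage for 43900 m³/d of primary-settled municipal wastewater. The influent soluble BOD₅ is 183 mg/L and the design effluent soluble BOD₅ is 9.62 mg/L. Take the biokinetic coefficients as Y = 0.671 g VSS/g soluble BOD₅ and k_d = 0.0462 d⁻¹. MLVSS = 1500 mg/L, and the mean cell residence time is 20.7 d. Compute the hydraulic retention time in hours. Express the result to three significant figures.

τ ≈ 19.7 h

Steady-state biomass mass balance: V·X·(1 + k_d·θ_c) = Y·Q·(S₀ − S)·θ_c, so V = 0.671 × 43900 × (183 − 9.62) × 20.7 / [1500 × (1 + 0.0462 × 20.7)] = 1.06×10^8 / 2935 = 36026 m³.
τ = V/Q = 36026/43900 = 0.8206 d, or 19.70 h.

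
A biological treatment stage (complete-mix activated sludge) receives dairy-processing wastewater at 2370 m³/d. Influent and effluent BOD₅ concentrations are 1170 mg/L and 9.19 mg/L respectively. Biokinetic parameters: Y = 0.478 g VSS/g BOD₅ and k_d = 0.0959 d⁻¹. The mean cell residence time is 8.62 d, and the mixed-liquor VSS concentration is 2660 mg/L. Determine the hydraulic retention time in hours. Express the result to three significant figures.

τ ≈ 23.6 h

Steady-state biomass mass balance: V·X·(1 + k_d·θ_c) = Y·Q·(S₀ − S)·θ_c, so V = 0.478 × 2370 × (1170 − 9.19) × 8.62 / [2660 × (1 + 0.0959 × 8.62)] = 1.13×10^7 / 4859 = 2333 m³.
τ = V/Q = 2333/2370 = 0.9844 d, or 23.62 h.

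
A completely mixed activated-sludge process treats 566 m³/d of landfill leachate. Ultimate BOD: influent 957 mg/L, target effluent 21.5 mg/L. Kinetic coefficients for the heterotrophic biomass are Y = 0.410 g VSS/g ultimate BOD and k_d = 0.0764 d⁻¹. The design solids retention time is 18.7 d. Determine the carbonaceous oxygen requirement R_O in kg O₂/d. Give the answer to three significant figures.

R_O ≈ 403 kg O₂/d

Observed yield with endogenous decay: Y_obs = Y / (1 + k_d·θ_c) = 0.410 / (1 + 0.0764 × 18.7) = 0.410 / 2.429 = 0.1688 g VSS/g ultimate BOD.
Q·(S₀ − S) = 566 × (957 − 21.5) × 10⁻³ = 529.5 kg/d removed.
Biomass synthesised: P_X = Y_obs × 529.5 = 89.39 kg VSS/d.
Carbonaceous O₂ demand = substrate oxidised − cell-mass equivalent = 529.5 − 1.42 × 89.39 = 402.6 kg O₂/d.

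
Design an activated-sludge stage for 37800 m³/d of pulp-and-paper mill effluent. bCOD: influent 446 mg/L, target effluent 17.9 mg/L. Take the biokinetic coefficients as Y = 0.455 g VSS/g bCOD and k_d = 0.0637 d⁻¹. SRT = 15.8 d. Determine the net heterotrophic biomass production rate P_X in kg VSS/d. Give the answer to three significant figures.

Observed yield with endogenous decay: Y_obs = Y / (1 + k_d·θ_c) = 0.455 / (1 + 0.0637 × 15.8) = 0.455 / 2.006 = 0.2268 g VSS/g bCOD.
Substrate removed = Q·(S₀ − S) = 37800 m³/d × (446 − 17.9) g/m³ = 1.62×10^7 g/d = 16182 kg/d.
Biomass produced: P_X = Y_obs·Q·ΔS = 0.2268 × 16182 ≈ 3670 kg VSS/d.

P_X ≈ 3670 kg VSS/d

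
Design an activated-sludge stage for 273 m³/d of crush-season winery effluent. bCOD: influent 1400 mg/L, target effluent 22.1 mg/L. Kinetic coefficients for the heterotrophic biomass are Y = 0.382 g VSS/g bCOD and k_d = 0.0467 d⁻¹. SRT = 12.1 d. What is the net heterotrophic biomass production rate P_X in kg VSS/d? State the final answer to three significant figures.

Y_obs = Y / (1 + k_d θ_c) = 0.382 / (1 + 0.0467 × 12.1) = 0.382 / 1.565 = 0.2441.
ΔS = 1400 − 22.1 = 1378 mg/L, so the substrate removal rate is 273 × 1378/1000 = 376.2 kg bCOD/d.
Biomass produced: P_X = Y_obs·Q·ΔS = 0.2441 × 376.2 ≈ 91.81 kg VSS/d.

P_X ≈ 91.8 kg VSS/d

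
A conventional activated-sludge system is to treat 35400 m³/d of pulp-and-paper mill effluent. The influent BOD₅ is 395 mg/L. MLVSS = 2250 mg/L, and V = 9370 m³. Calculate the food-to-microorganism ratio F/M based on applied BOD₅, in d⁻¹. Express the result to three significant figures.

Food-to-microorganism ratio F/M = Q S₀ / (V X) = 35400 × 395 / (9370 × 2250) = 0.6633 d⁻¹.

F/M ≈ 0.663 d⁻¹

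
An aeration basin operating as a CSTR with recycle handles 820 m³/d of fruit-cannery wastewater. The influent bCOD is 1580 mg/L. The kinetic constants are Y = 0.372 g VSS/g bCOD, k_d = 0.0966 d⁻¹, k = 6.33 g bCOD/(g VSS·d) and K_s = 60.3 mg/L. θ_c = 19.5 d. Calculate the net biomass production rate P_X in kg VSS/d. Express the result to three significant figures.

From the Monod/SRT balance for a CMAS, S = K_s·(1+k_d θ_c)/[θ_c·(Y k − k_d) − 1] = 60.3 × (1 + 0.0966 × 19.5) / [19.5 × (0.372 × 6.33 − 0.0966) − 1] = 173.9 / 43.03 = 4.041 mg/L.
Observed yield with endogenous decay: Y_obs = Y / (1 + k_d·θ_c) = 0.372 / (1 + 0.0966 × 19.5) = 0.372 / 2.884 = 0.1290 g VSS/g bCOD.
Substrate removed = Q·(S₀ − S) = 820 m³/d × (1580 − 4.04) g/m³ = 1.29×10^6 g/d = 1292 kg/d.
Biomass produced: P_X = Y_obs·Q·ΔS = 0.1290 × 1292 ≈ 166.7 kg VSS/d.

P_X ≈ 167 kg VSS/d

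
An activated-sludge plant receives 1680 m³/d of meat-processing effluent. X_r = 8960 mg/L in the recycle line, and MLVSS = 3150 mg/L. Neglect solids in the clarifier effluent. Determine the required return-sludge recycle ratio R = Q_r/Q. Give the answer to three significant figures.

Mass balance around the secondary clarifier (neglecting effluent solids): R = X / (X_r − X) = 3150 / (8960 − 3150) = 0.5422.

R ≈ 0.542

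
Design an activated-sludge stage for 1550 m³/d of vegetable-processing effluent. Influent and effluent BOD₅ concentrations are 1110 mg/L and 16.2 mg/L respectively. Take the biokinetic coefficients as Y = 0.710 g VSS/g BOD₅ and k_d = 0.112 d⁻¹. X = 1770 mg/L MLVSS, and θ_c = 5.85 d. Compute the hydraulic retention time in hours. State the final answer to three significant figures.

Rearranging the biomass balance for a CMAS with decay, V = Y·Q·ΔS·θ_c / [X·(1+k_d θ_c)] = 0.710 × 1550 × (1110 − 16.2) × 5.85 / [1770 × (1 + 0.112 × 5.85)] = 7.04×10^6 / 2930 = 2404 m³.
τ = V/Q = 2404/1550 = 1.551 d, or 37.22 h.

τ ≈ 37.2 h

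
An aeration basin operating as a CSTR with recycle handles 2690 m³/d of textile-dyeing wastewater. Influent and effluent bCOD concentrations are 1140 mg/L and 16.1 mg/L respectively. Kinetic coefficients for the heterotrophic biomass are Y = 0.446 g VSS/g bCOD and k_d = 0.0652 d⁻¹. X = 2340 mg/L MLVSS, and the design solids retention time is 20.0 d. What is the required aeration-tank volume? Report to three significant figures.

Steady-state biomass mass balance: V·X·(1 + k_d·θ_c) = Y·Q·(S₀ − S)·θ_c, so V = 0.446 × 2690 × (1140 − 16.1) × 20.0 / [2340 × (1 + 0.0652 × 20.0)] = 2.7×10^7 / 5391 = 5002 m³.

V ≈ 5000 m³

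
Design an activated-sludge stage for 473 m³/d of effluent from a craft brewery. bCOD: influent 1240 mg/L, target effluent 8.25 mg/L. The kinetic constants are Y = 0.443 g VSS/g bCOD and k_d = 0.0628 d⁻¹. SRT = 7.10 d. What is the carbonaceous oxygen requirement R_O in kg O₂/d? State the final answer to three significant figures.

Observed yield with endogenous decay: Y_obs = Y / (1 + k_d·θ_c) = 0.443 / (1 + 0.0628 × 7.10) = 0.443 / 1.446 = 0.3064 g VSS/g bCOD.
Mass of bCOD removed per day: Q(S₀ − S) = 473 × 1232 g/m³ = 582.6 kg/d.
Biomass synthesised: P_X = Y_obs × 582.6 = 178.5 kg VSS/d.
R_O = Q·(S₀ − S) − 1.42·P_X = 582.6 − 1.42 × 178.5 = 329.1 kg O₂/d.

R_O ≈ 329 kg O₂/d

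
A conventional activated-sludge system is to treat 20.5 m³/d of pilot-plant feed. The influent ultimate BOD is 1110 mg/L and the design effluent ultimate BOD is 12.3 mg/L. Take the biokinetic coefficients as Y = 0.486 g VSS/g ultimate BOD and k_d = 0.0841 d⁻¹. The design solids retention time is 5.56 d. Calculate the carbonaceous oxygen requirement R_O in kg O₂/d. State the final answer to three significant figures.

Observed yield with endogenous decay: Y_obs = Y / (1 + k_d·θ_c) = 0.486 / (1 + 0.0841 × 5.56) = 0.486 / 1.468 = 0.3312 g VSS/g ultimate BOD.
ΔS = 1110 − 12.3 = 1098 mg/L, so the substrate removal rate is 20.5 × 1098/1000 = 22.50 kg ultimate BOD/d.
P_X = Y_obs·Q·(S₀ − S) = 0.3312 × 22.50 = 7.452 kg VSS/d.
Carbonaceous O₂ demand = substrate oxidised − cell-mass equivalent = 22.50 − 1.42 × 7.452 = 11.92 kg O₂/d.

R_O ≈ 11.9 kg O₂/d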